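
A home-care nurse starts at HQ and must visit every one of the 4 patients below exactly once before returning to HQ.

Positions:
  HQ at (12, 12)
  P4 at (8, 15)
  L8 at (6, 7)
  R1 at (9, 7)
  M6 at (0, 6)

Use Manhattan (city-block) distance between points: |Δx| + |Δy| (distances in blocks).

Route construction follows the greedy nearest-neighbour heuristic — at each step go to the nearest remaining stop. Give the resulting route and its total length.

From HQ: distances to unvisited — P4=7, R1=8, L8=11, M6=18. Nearest is P4 (7).
From P4: distances to unvisited — R1=9, L8=10, M6=17. Nearest is R1 (9).
From R1: distances to unvisited — L8=3, M6=10. Nearest is L8 (3).
From L8: distances to unvisited — M6=7. Nearest is M6 (7).
Return M6→HQ: 18.
Total = 7 + 9 + 3 + 7 + 18 = 44.

Nearest-neighbour total = 44 blocks; route HQ → P4 → R1 → L8 → M6 → HQ.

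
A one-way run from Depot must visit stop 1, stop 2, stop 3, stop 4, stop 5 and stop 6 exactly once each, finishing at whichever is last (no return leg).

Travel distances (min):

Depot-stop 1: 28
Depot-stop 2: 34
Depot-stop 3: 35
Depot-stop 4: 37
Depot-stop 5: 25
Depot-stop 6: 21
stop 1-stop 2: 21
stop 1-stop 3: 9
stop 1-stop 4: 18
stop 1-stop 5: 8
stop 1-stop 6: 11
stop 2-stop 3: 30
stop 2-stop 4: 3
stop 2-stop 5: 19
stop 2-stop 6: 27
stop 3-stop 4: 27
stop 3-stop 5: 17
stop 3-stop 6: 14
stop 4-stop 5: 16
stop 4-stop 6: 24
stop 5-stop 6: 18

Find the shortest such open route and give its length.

There are 6! = 720 possible orderings.
Depot - stop 1 - stop 2 - stop 3 - stop 4 - stop 5 - stop 6: 28+21+30+27+16+18 = 140
Depot - stop 1 - stop 2 - stop 3 - stop 4 - stop 6 - stop 5: 28+21+30+27+24+18 = 148
Depot - stop 1 - stop 2 - stop 3 - stop 5 - stop 4 - stop 6: 28+21+30+17+16+24 = 136
Depot - stop 1 - stop 2 - stop 3 - stop 5 - stop 6 - stop 4: 28+21+30+17+18+24 = 138
Depot - stop 1 - stop 2 - stop 3 - stop 6 - stop 4 - stop 5: 28+21+30+14+24+16 = 133
Depot - stop 1 - stop 2 - stop 3 - stop 6 - stop 5 - stop 4: 28+21+30+14+18+16 = 127
Depot - stop 1 - stop 2 - stop 4 - stop 3 - stop 5 - stop 6: 28+21+3+27+17+18 = 114
Depot - stop 1 - stop 2 - stop 4 - stop 3 - stop 6 - stop 5: 28+21+3+27+14+18 = 111
… (712 more)
Depot - stop 6 - stop 3 - stop 1 - stop 5 - stop 4 - stop 2: 21+14+9+8+16+3 = 71  ← best
The minimum is 71.
One shortest path: Depot → stop 6 → stop 3 → stop 1 → stop 5 → stop 4 → stop 2.

Shortest open route: 71 min.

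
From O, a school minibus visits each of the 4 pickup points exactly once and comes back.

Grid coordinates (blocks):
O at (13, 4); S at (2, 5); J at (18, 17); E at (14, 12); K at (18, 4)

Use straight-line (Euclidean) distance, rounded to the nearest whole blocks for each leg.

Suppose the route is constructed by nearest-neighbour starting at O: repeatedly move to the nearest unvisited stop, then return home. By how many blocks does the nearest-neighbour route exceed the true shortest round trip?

2 blocks longer than the optimal tour.

O: K=5, E=8, S=11, J=14 ⇒ K
K: E=9, J=13, S=16 ⇒ E
E: J=6, S=14 ⇒ J
J: S=20 ⇒ S
NN route O → K → E → J → S → O costs 51.
Optimal: O → S → E → J → K → O costs 49 (by enumerating all 12 distinct tours).
Excess = 51 − 49 = 2.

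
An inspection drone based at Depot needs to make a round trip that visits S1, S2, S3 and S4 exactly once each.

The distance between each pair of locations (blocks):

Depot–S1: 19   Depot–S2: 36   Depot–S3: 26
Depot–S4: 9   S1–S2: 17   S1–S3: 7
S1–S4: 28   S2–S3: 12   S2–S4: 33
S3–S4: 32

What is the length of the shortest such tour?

Shortest round trip = 80 blocks.

With 4 stops there are 4!/2 = 12 distinct round trips (a route and its reverse cost the same).
Depot-S1-S2-S3-S4-Depot: 19+17+12+32+9 = 89
Depot-S1-S2-S4-S3-Depot: 19+17+33+32+26 = 127
Depot-S1-S3-S2-S4-Depot: 19+7+12+33+9 = 80
Depot-S1-S3-S4-S2-Depot: 19+7+32+33+36 = 127
Depot-S1-S4-S2-S3-Depot: 19+28+33+12+26 = 118
Depot-S1-S4-S3-S2-Depot: 19+28+32+12+36 = 127
Depot-S2-S1-S3-S4-Depot: 36+17+7+32+9 = 101
Depot-S2-S1-S4-S3-Depot: 36+17+28+32+26 = 139
Depot-S2-S3-S1-S4-Depot: 36+12+7+28+9 = 92
Depot-S2-S4-S1-S3-Depot: 36+33+28+7+26 = 130
Depot-S3-S1-S2-S4-Depot: 26+7+17+33+9 = 92
Depot-S3-S2-S1-S4-Depot: 26+12+17+28+9 = 92
The minimum is 80.
One optimal route: Depot → S1 → S3 → S2 → S4 → Depot (or its reverse).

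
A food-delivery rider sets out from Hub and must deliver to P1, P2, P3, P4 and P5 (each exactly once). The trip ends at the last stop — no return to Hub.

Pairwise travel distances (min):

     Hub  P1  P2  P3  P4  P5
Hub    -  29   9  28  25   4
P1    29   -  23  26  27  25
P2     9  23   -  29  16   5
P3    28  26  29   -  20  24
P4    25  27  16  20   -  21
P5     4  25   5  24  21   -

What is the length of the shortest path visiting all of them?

There are 5! = 120 possible orderings.
Hub → P1 → P2 → P3 → P4 → P5: 29+23+29+20+21 = 122
Hub → P1 → P2 → P3 → P5 → P4: 29+23+29+24+21 = 126
Hub → P1 → P2 → P4 → P3 → P5: 29+23+16+20+24 = 112
Hub → P1 → P2 → P4 → P5 → P3: 29+23+16+21+24 = 113
Hub → P1 → P2 → P5 → P3 → P4: 29+23+5+24+20 = 101
Hub → P1 → P2 → P5 → P4 → P3: 29+23+5+21+20 = 98
Hub → P1 → P3 → P2 → P4 → P5: 29+26+29+16+21 = 121
Hub → P1 → P3 → P2 → P5 → P4: 29+26+29+5+21 = 110
Hub → P1 → P3 → P4 → P2 → P5: 29+26+20+16+5 = 96
Hub → P1 → P3 → P4 → P5 → P2: 29+26+20+21+5 = 101
Hub → P1 → P3 → P5 → P2 → P4: 29+26+24+5+16 = 100
Hub → P1 → P3 → P5 → P4 → P2: 29+26+24+21+16 = 116
Hub → P1 → P4 → P2 → P3 → P5: 29+27+16+29+24 = 125
Hub → P1 → P4 → P2 → P5 → P3: 29+27+16+5+24 = 101
… (106 more)
Hub → P5 → P2 → P4 → P3 → P1: 4+5+16+20+26 = 71  ← best
The minimum is 71.
One shortest path: Hub → P5 → P2 → P4 → P3 → P1.

Shortest open route: 71 min.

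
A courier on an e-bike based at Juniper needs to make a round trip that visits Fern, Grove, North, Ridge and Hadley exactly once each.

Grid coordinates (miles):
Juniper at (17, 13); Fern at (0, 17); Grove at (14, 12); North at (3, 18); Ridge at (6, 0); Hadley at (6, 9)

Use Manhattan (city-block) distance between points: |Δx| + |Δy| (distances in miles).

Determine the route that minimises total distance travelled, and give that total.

With 5 stops there are 5!/2 = 60 distinct round trips (a route and its reverse cost the same).
Juniper-Fern-Grove-North-Ridge-Hadley-Juniper: 21+19+17+21+9+15 = 102
Juniper-Fern-Grove-North-Hadley-Ridge-Juniper: 21+19+17+12+9+24 = 102
Juniper-Fern-Grove-Ridge-North-Hadley-Juniper: 21+19+20+21+12+15 = 108
Juniper-Fern-Grove-Ridge-Hadley-North-Juniper: 21+19+20+9+12+19 = 100
Juniper-Fern-Grove-Hadley-North-Ridge-Juniper: 21+19+11+12+21+24 = 108
Juniper-Fern-Grove-Hadley-Ridge-North-Juniper: 21+19+11+9+21+19 = 100
Juniper-Fern-North-Grove-Ridge-Hadley-Juniper: 21+4+17+20+9+15 = 86
Juniper-Fern-North-Grove-Hadley-Ridge-Juniper: 21+4+17+11+9+24 = 86
Juniper-Fern-North-Ridge-Grove-Hadley-Juniper: 21+4+21+20+11+15 = 92
Juniper-Fern-North-Ridge-Hadley-Grove-Juniper: 21+4+21+9+11+4 = 70
Juniper-Fern-North-Hadley-Grove-Ridge-Juniper: 21+4+12+11+20+24 = 92
Juniper-Fern-North-Hadley-Ridge-Grove-Juniper: 21+4+12+9+20+4 = 70
Juniper-Fern-Ridge-Grove-North-Hadley-Juniper: 21+23+20+17+12+15 = 108
Juniper-Fern-Ridge-Grove-Hadley-North-Juniper: 21+23+20+11+12+19 = 106
… (46 more)
The minimum is 70.
One optimal route: Juniper → Fern → North → Ridge → Hadley → Grove → Juniper (or its reverse).

70 miles — the shortest possible round trip.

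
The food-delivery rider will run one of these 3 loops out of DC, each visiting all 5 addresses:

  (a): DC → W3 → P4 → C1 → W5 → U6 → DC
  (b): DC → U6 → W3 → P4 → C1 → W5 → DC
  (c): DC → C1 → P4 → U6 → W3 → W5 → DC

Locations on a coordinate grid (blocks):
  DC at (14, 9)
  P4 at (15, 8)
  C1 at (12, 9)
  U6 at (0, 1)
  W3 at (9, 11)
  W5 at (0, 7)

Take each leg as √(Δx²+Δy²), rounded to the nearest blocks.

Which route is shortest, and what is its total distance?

49 blocks — (a) is the shortest.

(a): 5 + 7 + 3 + 12 + 6 + 16 = 49
(b): 16 + 13 + 7 + 3 + 12 + 14 = 65
(c): 2 + 3 + 17 + 13 + 10 + 14 = 59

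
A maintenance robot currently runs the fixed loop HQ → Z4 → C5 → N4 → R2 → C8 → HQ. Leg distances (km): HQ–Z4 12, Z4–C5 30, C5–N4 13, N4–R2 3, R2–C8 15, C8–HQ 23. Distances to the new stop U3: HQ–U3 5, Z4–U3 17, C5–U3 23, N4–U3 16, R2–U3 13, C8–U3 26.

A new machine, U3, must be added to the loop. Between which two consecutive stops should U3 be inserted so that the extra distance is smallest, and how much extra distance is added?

Insertion cost between consecutive stops i–j is d(i,U3) + d(U3,j) − d(i,j):
  between HQ and Z4: 5 + 17 − 12 = 10
  between Z4 and C5: 17 + 23 − 30 = 10
  between C5 and N4: 23 + 16 − 13 = 26
  between N4 and R2: 16 + 13 − 3 = 26
  between R2 and C8: 13 + 26 − 15 = 24
  between C8 and HQ: 26 + 5 − 23 = 8
Cheapest insertion is between C8 and HQ, adding 8.
New total = 96 + 8 = 104.

Minimum extra distance: 8 km, inserting U3 between C8 and HQ.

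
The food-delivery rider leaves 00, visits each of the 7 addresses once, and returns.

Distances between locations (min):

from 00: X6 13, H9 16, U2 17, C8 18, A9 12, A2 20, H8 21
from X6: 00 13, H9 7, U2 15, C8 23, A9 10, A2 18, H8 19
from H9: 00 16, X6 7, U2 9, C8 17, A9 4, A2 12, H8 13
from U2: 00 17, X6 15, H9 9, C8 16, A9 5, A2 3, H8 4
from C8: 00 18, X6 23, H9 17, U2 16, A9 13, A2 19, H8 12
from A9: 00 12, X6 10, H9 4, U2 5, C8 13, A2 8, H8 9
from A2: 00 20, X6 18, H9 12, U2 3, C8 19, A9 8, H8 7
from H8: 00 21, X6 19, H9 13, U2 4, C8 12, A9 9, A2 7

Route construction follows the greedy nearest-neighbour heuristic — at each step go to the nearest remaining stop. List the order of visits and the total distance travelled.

78 min along 00 → A9 → H9 → X6 → U2 → A2 → H8 → C8 → 00.

From 00: distances to unvisited — A9=12, X6=13, H9=16, U2=17, C8=18, A2=20, H8=21. Nearest is A9 (12).
From A9: distances to unvisited — H9=4, U2=5, A2=8, H8=9, X6=10, C8=13. Nearest is H9 (4).
From H9: distances to unvisited — X6=7, U2=9, A2=12, H8=13, C8=17. Nearest is X6 (7).
From X6: distances to unvisited — U2=15, A2=18, H8=19, C8=23. Nearest is U2 (15).
From U2: distances to unvisited — A2=3, H8=4, C8=16. Nearest is A2 (3).
From A2: distances to unvisited — H8=7, C8=19. Nearest is H8 (7).
From H8: distances to unvisited — C8=12. Nearest is C8 (12).
Return C8→00: 18.
Total = 12 + 4 + 7 + 15 + 3 + 7 + 12 + 18 = 78.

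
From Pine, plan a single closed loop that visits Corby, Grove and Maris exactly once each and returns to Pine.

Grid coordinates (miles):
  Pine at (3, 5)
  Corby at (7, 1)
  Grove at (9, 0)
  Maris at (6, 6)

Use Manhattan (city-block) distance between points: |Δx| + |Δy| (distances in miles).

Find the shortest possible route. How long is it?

24 miles — the shortest possible round trip.

There are 3 distinct closed tours to check (reversals are equivalent).
Pine→Corby→Grove→Maris→Pine: 8+3+9+4 = 24
Pine→Corby→Maris→Grove→Pine: 8+6+9+11 = 34
Pine→Grove→Corby→Maris→Pine: 11+3+6+4 = 24
The minimum is 24.
One optimal route: Pine → Corby → Grove → Maris → Pine (or its reverse).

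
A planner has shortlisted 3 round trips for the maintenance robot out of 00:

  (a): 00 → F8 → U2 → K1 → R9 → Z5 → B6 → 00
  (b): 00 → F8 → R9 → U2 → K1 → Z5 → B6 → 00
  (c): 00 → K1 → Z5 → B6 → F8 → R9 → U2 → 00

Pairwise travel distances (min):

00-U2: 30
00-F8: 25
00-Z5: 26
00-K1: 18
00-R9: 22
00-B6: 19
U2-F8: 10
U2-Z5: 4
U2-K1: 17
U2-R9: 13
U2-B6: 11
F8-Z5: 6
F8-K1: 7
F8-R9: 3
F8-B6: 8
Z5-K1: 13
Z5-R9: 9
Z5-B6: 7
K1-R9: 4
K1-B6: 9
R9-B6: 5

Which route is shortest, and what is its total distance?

(a): 25 + 10 + 17 + 4 + 9 + 7 + 19 = 91
(b): 25 + 3 + 13 + 17 + 13 + 7 + 19 = 97
(c): 18 + 13 + 7 + 8 + 3 + 13 + 30 = 92

91 min — (a) is the shortest.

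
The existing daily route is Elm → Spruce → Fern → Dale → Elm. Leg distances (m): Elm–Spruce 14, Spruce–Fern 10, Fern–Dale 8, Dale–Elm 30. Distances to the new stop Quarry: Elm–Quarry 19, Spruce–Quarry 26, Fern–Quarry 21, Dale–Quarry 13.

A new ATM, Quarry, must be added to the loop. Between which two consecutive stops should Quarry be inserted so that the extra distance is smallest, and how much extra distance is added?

Insertion cost between consecutive stops i–j is d(i,Quarry) + d(Quarry,j) − d(i,j):
  between Elm and Spruce: 19 + 26 − 14 = 31
  between Spruce and Fern: 26 + 21 − 10 = 37
  between Fern and Dale: 21 + 13 − 8 = 26
  between Dale and Elm: 13 + 19 − 30 = 2
Cheapest insertion is between Dale and Elm, adding 2.
New total = 62 + 2 = 64.

Adding 2 m by placing Quarry on the Dale–Elm leg.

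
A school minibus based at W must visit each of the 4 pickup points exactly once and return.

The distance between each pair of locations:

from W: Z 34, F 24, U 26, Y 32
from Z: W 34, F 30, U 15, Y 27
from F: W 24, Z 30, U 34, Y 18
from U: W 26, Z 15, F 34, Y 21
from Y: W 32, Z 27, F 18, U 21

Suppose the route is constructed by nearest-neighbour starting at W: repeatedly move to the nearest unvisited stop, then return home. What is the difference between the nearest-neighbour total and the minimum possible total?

W: F=24, U=26, Y=32, Z=34 ⇒ F
F: Y=18, Z=30, U=34 ⇒ Y
Y: U=21, Z=27 ⇒ U
U: Z=15 ⇒ Z
NN route W → F → Y → U → Z → W costs 112.
Optimal: W → F → Y → Z → U → W costs 110 (by enumerating all 12 distinct tours).
Excess = 112 − 110 = 2.

Excess over optimum: 2.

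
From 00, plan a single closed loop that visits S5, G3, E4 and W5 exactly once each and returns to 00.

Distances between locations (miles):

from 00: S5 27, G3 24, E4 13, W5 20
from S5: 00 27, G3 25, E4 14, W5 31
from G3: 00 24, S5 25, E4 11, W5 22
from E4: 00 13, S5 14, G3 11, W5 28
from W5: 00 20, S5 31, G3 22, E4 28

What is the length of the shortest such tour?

Minimum total distance: 94 miles.

There are 12 distinct closed tours to check (reversals are equivalent).
00 - S5 - G3 - E4 - W5 - 00: 27+25+11+28+20 = 111
00 - S5 - G3 - W5 - E4 - 00: 27+25+22+28+13 = 115
00 - S5 - E4 - G3 - W5 - 00: 27+14+11+22+20 = 94
00 - S5 - E4 - W5 - G3 - 00: 27+14+28+22+24 = 115
00 - S5 - W5 - G3 - E4 - 00: 27+31+22+11+13 = 104
00 - S5 - W5 - E4 - G3 - 00: 27+31+28+11+24 = 121
00 - G3 - S5 - E4 - W5 - 00: 24+25+14+28+20 = 111
00 - G3 - S5 - W5 - E4 - 00: 24+25+31+28+13 = 121
00 - G3 - E4 - S5 - W5 - 00: 24+11+14+31+20 = 100
00 - G3 - W5 - S5 - E4 - 00: 24+22+31+14+13 = 104
00 - E4 - S5 - G3 - W5 - 00: 13+14+25+22+20 = 94
00 - E4 - G3 - S5 - W5 - 00: 13+11+25+31+20 = 100
The minimum is 94.
One optimal route: 00 → S5 → E4 → G3 → W5 → 00 (or its reverse).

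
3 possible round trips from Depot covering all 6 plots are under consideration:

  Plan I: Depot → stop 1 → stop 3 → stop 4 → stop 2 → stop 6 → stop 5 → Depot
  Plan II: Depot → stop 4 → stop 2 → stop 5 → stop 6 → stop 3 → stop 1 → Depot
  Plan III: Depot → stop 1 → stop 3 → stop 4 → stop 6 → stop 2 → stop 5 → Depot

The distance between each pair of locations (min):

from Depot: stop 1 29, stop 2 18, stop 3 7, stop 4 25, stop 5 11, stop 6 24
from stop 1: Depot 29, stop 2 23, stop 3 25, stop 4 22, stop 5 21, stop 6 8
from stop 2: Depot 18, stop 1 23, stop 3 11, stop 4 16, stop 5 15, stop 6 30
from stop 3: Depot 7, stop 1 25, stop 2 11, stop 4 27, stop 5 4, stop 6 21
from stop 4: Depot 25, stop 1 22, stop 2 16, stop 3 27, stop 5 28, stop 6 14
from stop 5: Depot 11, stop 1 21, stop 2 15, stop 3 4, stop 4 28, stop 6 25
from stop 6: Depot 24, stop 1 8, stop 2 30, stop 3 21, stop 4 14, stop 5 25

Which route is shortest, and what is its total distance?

151 min — Plan III is the shortest.

Plan I: 29 + 25 + 27 + 16 + 30 + 25 + 11 = 163
Plan II: 25 + 16 + 15 + 25 + 21 + 25 + 29 = 156
Plan III: 29 + 25 + 27 + 14 + 30 + 15 + 11 = 151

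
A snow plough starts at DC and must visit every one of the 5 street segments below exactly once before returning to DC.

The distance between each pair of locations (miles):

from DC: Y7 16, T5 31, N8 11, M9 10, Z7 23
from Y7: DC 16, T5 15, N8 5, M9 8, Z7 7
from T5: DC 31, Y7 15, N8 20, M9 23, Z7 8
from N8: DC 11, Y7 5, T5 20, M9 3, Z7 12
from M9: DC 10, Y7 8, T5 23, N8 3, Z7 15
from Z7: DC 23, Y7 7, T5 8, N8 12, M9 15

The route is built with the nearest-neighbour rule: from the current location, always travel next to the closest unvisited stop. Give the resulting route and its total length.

64 miles along DC → M9 → N8 → Y7 → Z7 → T5 → DC.

From DC: distances to unvisited — M9=10, N8=11, Y7=16, Z7=23, T5=31. Nearest is M9 (10).
From M9: distances to unvisited — N8=3, Y7=8, Z7=15, T5=23. Nearest is N8 (3).
From N8: distances to unvisited — Y7=5, Z7=12, T5=20. Nearest is Y7 (5).
From Y7: distances to unvisited — Z7=7, T5=15. Nearest is Z7 (7).
From Z7: distances to unvisited — T5=8. Nearest is T5 (8).
Return T5→DC: 31.
Total = 10 + 3 + 5 + 7 + 8 + 31 = 64.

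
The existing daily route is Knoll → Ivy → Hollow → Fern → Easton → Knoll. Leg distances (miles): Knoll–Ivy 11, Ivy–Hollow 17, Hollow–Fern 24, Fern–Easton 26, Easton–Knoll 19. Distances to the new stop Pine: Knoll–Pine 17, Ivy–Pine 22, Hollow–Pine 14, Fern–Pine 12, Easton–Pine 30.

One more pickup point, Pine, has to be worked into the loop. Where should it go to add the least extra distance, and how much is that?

Adding 2 miles by placing Pine on the Hollow–Fern leg.

Insertion cost between consecutive stops i–j is d(i,Pine) + d(Pine,j) − d(i,j):
  between Knoll and Ivy: 17 + 22 − 11 = 28
  between Ivy and Hollow: 22 + 14 − 17 = 19
  between Hollow and Fern: 14 + 12 − 24 = 2
  between Fern and Easton: 12 + 30 − 26 = 16
  between Easton and Knoll: 30 + 17 − 19 = 28
Cheapest insertion is between Hollow and Fern, adding 2.
New total = 97 + 2 = 99.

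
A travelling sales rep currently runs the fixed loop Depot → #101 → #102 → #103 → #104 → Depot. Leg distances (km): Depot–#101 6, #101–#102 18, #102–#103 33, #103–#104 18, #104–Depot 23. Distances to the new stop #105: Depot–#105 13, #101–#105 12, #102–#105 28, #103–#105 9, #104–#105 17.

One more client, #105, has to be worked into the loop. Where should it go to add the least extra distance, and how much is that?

Insertion cost between consecutive stops i–j is d(i,#105) + d(#105,j) − d(i,j):
  between Depot and #101: 13 + 12 − 6 = 19
  between #101 and #102: 12 + 28 − 18 = 22
  between #102 and #103: 28 + 9 − 33 = 4
  between #103 and #104: 9 + 17 − 18 = 8
  between #104 and Depot: 17 + 13 − 23 = 7
Cheapest insertion is between #102 and #103, adding 4.
New total = 98 + 4 = 102.

Adding 4 km by placing #105 on the #102–#103 leg.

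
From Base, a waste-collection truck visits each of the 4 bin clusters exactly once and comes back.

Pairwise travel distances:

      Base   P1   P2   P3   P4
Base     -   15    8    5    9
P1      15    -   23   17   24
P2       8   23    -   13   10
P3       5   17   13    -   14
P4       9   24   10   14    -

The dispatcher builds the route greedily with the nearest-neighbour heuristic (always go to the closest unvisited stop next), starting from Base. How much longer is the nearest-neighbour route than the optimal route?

Base: P3=5, P2=8, P4=9, P1=15 ⇒ P3
P3: P2=13, P4=14, P1=17 ⇒ P2
P2: P4=10, P1=23 ⇒ P4
P4: P1=24 ⇒ P1
NN route Base → P3 → P2 → P4 → P1 → Base costs 67.
Optimal: Base → P1 → P3 → P2 → P4 → Base costs 64 (by enumerating all 12 distinct tours).
Excess = 67 − 64 = 3.

Excess over optimum: 3.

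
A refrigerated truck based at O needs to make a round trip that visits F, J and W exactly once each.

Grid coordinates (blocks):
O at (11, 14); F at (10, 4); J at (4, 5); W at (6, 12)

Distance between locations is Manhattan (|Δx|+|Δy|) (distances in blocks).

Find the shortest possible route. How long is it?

Shortest round trip = 34 blocks.

There are 3 distinct closed tours to check (reversals are equivalent).
O → F → J → W → O: 11+7+9+7 = 34
O → F → W → J → O: 11+12+9+16 = 48
O → J → F → W → O: 16+7+12+7 = 42
The minimum is 34.
One optimal route: O → F → J → W → O (or its reverse).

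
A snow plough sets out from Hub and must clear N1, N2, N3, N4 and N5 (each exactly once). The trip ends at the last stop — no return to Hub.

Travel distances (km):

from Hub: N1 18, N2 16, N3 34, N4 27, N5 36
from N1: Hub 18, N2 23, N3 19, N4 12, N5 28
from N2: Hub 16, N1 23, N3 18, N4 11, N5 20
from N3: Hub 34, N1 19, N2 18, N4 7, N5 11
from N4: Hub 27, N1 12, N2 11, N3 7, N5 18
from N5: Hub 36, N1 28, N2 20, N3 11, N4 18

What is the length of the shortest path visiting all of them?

Minimum one-way distance = 66 km.

There are 5! = 120 possible orderings.
Hub → N1 → N2 → N3 → N4 → N5: 18+23+18+7+18 = 84
Hub → N1 → N2 → N3 → N5 → N4: 18+23+18+11+18 = 88
Hub → N1 → N2 → N4 → N3 → N5: 18+23+11+7+11 = 70
Hub → N1 → N2 → N4 → N5 → N3: 18+23+11+18+11 = 81
Hub → N1 → N2 → N5 → N3 → N4: 18+23+20+11+7 = 79
Hub → N1 → N2 → N5 → N4 → N3: 18+23+20+18+7 = 86
Hub → N1 → N3 → N2 → N4 → N5: 18+19+18+11+18 = 84
Hub → N1 → N3 → N2 → N5 → N4: 18+19+18+20+18 = 93
Hub → N1 → N3 → N4 → N2 → N5: 18+19+7+11+20 = 75
Hub → N1 → N3 → N4 → N5 → N2: 18+19+7+18+20 = 82
Hub → N1 → N3 → N5 → N2 → N4: 18+19+11+20+11 = 79
Hub → N1 → N3 → N5 → N4 → N2: 18+19+11+18+11 = 77
Hub → N1 → N4 → N2 → N3 → N5: 18+12+11+18+11 = 70
Hub → N1 → N4 → N2 → N5 → N3: 18+12+11+20+11 = 72
… (106 more)
Hub → N2 → N5 → N3 → N4 → N1: 16+20+11+7+12 = 66  ← best
The minimum is 66.
One shortest path: Hub → N2 → N5 → N3 → N4 → N1.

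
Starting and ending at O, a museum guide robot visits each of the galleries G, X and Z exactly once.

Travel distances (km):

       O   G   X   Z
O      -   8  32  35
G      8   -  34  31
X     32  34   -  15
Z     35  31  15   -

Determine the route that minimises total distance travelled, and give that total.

Minimum total distance: 86 km.

With 3 stops there are 3!/2 = 3 distinct round trips (a route and its reverse cost the same).
O → G → X → Z → O: 8+34+15+35 = 92
O → G → Z → X → O: 8+31+15+32 = 86
O → X → G → Z → O: 32+34+31+35 = 132
The minimum is 86.
One optimal route: O → G → Z → X → O (or its reverse).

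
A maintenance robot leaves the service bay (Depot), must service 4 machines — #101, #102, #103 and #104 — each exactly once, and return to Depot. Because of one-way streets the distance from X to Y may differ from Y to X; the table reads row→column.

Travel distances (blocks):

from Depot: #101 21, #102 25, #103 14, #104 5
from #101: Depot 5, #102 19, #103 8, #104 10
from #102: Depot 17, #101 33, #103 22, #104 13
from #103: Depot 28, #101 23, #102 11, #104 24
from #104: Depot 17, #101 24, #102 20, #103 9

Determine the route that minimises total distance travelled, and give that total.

Depot-#101-#102-#103-#104-Depot: 21+19+22+24+17 = 103
Depot-#101-#102-#104-#103-Depot: 21+19+13+9+28 = 90
Depot-#101-#103-#102-#104-Depot: 21+8+11+13+17 = 70
Depot-#101-#103-#104-#102-Depot: 21+8+24+20+17 = 90
Depot-#101-#104-#102-#103-Depot: 21+10+20+22+28 = 101
Depot-#101-#104-#103-#102-Depot: 21+10+9+11+17 = 68
Depot-#102-#101-#103-#104-Depot: 25+33+8+24+17 = 107
Depot-#102-#101-#104-#103-Depot: 25+33+10+9+28 = 105
Depot-#102-#103-#101-#104-Depot: 25+22+23+10+17 = 97
Depot-#102-#103-#104-#101-Depot: 25+22+24+24+5 = 100
Depot-#102-#104-#101-#103-Depot: 25+13+24+8+28 = 98
Depot-#102-#104-#103-#101-Depot: 25+13+9+23+5 = 75
Depot-#103-#101-#102-#104-Depot: 14+23+19+13+17 = 86
Depot-#103-#101-#104-#102-Depot: 14+23+10+20+17 = 84
… (10 more)
Depot-#104-#103-#102-#101-Depot: 5+9+11+33+5 = 63  ← best
The minimum is 63.
One optimal route: Depot → #104 → #103 → #102 → #101 → Depot.

Shortest round trip = 63 blocks.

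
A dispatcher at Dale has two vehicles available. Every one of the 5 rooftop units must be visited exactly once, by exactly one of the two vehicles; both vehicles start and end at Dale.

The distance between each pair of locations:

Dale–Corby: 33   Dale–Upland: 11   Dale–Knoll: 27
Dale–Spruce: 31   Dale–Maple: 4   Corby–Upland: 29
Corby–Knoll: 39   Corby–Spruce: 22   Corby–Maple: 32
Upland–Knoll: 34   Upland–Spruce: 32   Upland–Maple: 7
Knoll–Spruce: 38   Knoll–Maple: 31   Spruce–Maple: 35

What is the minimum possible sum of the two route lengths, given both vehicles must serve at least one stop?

Minimum combined distance: 135.

There are 2^4 − 1 = 15 ways to divide the 5 stops into two non-empty groups. For each, the best each vehicle can do is its own shortest tour through its group:
  {Corby} + {Upland, Knoll, Spruce, Maple}: 66 + 108 = 174
  {Upland} + {Corby, Knoll, Spruce, Maple}: 22 + 123 = 145
  {Corby, Upland} + {Knoll, Spruce, Maple}: 73 + 104 = 177
  {Knoll} + {Corby, Upland, Spruce, Maple}: 54 + 93 = 147
  {Corby, Knoll} + {Upland, Spruce, Maple}: 99 + 74 = 173
  {Upland, Knoll} + {Corby, Spruce, Maple}: 72 + 89 = 161
  … (15 splits in total)
  {Corby, Upland, Knoll, Spruce} + {Maple}: 127 + 8 = 135  ← best
Best: vehicle 1 Dale → Upland → Corby → Spruce → Knoll → Dale = 127; vehicle 2 Dale → Maple → Dale = 8; combined 135.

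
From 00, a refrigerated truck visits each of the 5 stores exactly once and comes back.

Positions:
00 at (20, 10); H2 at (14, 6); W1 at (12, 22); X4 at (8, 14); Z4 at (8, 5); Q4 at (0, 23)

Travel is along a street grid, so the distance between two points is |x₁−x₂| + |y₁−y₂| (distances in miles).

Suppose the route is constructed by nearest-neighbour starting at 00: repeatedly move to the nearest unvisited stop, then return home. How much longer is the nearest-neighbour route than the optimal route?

00: H2=10, X4=16, Z4=17, W1=20, Q4=33 ⇒ H2
H2: Z4=7, X4=14, W1=18, Q4=31 ⇒ Z4
Z4: X4=9, W1=21, Q4=26 ⇒ X4
X4: W1=12, Q4=17 ⇒ W1
W1: Q4=13 ⇒ Q4
NN route 00 → H2 → Z4 → X4 → W1 → Q4 → 00 costs 84.
Optimal: 00 → H2 → Z4 → X4 → Q4 → W1 → 00 costs 76 (by enumerating all 60 distinct tours).
Excess = 84 − 76 = 8.

Excess over optimum: 8 miles.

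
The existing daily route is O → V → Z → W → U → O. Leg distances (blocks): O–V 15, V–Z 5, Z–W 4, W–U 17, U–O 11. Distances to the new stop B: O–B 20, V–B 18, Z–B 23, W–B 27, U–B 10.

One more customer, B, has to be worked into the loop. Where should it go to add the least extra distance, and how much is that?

+19 blocks — insert B between U and O.

Insertion cost between consecutive stops i–j is d(i,B) + d(B,j) − d(i,j):
  between O and V: 20 + 18 − 15 = 23
  between V and Z: 18 + 23 − 5 = 36
  between Z and W: 23 + 27 − 4 = 46
  between W and U: 27 + 10 − 17 = 20
  between U and O: 10 + 20 − 11 = 19
Cheapest insertion is between U and O, adding 19.
New total = 52 + 19 = 71.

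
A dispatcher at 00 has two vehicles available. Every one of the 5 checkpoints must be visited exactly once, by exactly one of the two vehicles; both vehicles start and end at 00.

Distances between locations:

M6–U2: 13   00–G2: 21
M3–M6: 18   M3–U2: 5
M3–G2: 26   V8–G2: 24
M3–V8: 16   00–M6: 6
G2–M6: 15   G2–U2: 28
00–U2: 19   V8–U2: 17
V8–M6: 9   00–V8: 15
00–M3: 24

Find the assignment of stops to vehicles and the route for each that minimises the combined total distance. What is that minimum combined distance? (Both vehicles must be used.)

96 — the smallest possible combined total.

There are 2^4 − 1 = 15 ways to divide the 5 stops into two non-empty groups. For each, the best each vehicle can do is its own shortest tour through its group:
  {M3} + {V8, G2, M6, U2}: 48 + 81 = 129
  {V8} + {M3, G2, M6, U2}: 30 + 71 = 101
  {M3, V8} + {G2, M6, U2}: 55 + 68 = 123
  {G2} + {M3, V8, M6, U2}: 42 + 55 = 97
  {M3, G2} + {V8, M6, U2}: 71 + 51 = 122
  {V8, G2} + {M3, M6, U2}: 60 + 48 = 108
  … (15 splits in total)
  {M6} + {M3, V8, G2, U2}: 12 + 84 = 96  ← best
Best: vehicle 1 00 → M6 → 00 = 12; vehicle 2 00 → V8 → U2 → M3 → G2 → 00 = 84; combined 96.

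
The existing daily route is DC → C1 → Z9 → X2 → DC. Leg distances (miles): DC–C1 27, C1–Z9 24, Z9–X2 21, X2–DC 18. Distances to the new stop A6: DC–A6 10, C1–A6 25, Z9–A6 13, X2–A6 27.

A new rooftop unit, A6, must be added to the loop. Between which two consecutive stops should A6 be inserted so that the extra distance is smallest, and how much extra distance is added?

Minimum extra distance: 8 miles, inserting A6 between DC and C1.

Insertion cost between consecutive stops i–j is d(i,A6) + d(A6,j) − d(i,j):
  between DC and C1: 10 + 25 − 27 = 8
  between C1 and Z9: 25 + 13 − 24 = 14
  between Z9 and X2: 13 + 27 − 21 = 19
  between X2 and DC: 27 + 10 − 18 = 19
Cheapest insertion is between DC and C1, adding 8.
New total = 90 + 8 = 98.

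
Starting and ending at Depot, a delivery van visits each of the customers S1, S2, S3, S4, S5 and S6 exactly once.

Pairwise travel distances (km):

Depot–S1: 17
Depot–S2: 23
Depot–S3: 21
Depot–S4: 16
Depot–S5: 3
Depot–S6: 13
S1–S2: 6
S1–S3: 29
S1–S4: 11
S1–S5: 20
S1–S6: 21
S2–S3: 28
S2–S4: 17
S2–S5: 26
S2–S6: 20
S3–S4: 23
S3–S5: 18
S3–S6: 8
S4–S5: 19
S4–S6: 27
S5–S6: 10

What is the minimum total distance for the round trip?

Minimum total distance: 82 km.

With 6 stops there are 6!/2 = 360 distinct round trips (a route and its reverse cost the same).
Depot - S1 - S2 - S3 - S4 - S5 - S6 - Depot: 17+6+28+23+19+10+13 = 116
Depot - S1 - S2 - S3 - S4 - S6 - S5 - Depot: 17+6+28+23+27+10+3 = 114
Depot - S1 - S2 - S3 - S5 - S4 - S6 - Depot: 17+6+28+18+19+27+13 = 128
Depot - S1 - S2 - S3 - S5 - S6 - S4 - Depot: 17+6+28+18+10+27+16 = 122
Depot - S1 - S2 - S3 - S6 - S4 - S5 - Depot: 17+6+28+8+27+19+3 = 108
Depot - S1 - S2 - S3 - S6 - S5 - S4 - Depot: 17+6+28+8+10+19+16 = 104
Depot - S1 - S2 - S4 - S3 - S5 - S6 - Depot: 17+6+17+23+18+10+13 = 104
Depot - S1 - S2 - S4 - S3 - S6 - S5 - Depot: 17+6+17+23+8+10+3 = 84
… (352 more)
Depot - S4 - S1 - S2 - S3 - S6 - S5 - Depot: 16+11+6+28+8+10+3 = 82  ← best
The minimum is 82.
One optimal route: Depot → S4 → S1 → S2 → S3 → S6 → S5 → Depot (or its reverse).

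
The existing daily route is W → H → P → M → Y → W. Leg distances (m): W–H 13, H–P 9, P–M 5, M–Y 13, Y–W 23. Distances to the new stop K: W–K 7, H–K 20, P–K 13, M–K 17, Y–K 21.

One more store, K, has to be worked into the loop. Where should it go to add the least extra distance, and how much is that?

Insertion cost between consecutive stops i–j is d(i,K) + d(K,j) − d(i,j):
  between W and H: 7 + 20 − 13 = 14
  between H and P: 20 + 13 − 9 = 24
  between P and M: 13 + 17 − 5 = 25
  between M and Y: 17 + 21 − 13 = 25
  between Y and W: 21 + 7 − 23 = 5
Cheapest insertion is between Y and W, adding 5.
New total = 63 + 5 = 68.

Adding 5 m by placing K on the Y–W leg.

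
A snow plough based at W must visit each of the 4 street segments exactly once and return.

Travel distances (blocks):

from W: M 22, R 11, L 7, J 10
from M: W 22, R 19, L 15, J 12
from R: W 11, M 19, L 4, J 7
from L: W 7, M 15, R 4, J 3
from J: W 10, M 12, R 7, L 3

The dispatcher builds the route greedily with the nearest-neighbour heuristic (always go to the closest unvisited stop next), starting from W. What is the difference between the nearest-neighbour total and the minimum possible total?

6 blocks longer than the optimal tour.

W: L=7, J=10, R=11, M=22 ⇒ L
L: J=3, R=4, M=15 ⇒ J
J: R=7, M=12 ⇒ R
R: M=19 ⇒ M
NN route W → L → J → R → M → W costs 58.
Optimal: W → M → J → R → L → W costs 52 (by enumerating all 12 distinct tours).
Excess = 58 − 52 = 6.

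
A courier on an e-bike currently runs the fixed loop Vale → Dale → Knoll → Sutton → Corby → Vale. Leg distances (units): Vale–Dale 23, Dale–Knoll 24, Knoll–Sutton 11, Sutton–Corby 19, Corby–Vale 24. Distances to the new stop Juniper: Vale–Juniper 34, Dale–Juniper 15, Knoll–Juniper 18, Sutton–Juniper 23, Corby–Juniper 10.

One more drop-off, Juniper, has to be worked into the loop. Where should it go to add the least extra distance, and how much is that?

Insertion cost between consecutive stops i–j is d(i,Juniper) + d(Juniper,j) − d(i,j):
  between Vale and Dale: 34 + 15 − 23 = 26
  between Dale and Knoll: 15 + 18 − 24 = 9
  between Knoll and Sutton: 18 + 23 − 11 = 30
  between Sutton and Corby: 23 + 10 − 19 = 14
  between Corby and Vale: 10 + 34 − 24 = 20
Cheapest insertion is between Dale and Knoll, adding 9.
New total = 101 + 9 = 110.

Minimum extra distance: 9, inserting Juniper between Dale and Knoll.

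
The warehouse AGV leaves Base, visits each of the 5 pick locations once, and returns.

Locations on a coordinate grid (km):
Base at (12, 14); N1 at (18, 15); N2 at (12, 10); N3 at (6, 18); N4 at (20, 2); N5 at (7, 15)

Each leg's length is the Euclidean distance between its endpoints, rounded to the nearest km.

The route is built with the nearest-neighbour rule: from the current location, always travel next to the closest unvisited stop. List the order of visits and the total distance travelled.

From Base: distances to unvisited — N2=4, N5=5, N1=6, N3=7, N4=14. Nearest is N2 (4).
From N2: distances to unvisited — N5=7, N1=8, N3=10, N4=11. Nearest is N5 (7).
From N5: distances to unvisited — N3=3, N1=11, N4=18. Nearest is N3 (3).
From N3: distances to unvisited — N1=12, N4=21. Nearest is N1 (12).
From N1: distances to unvisited — N4=13. Nearest is N4 (13).
Return N4→Base: 14.
Total = 4 + 7 + 3 + 12 + 13 + 14 = 53.

Total distance 53 km via the nearest-neighbour route Base → N2 → N5 → N3 → N1 → N4 → Base.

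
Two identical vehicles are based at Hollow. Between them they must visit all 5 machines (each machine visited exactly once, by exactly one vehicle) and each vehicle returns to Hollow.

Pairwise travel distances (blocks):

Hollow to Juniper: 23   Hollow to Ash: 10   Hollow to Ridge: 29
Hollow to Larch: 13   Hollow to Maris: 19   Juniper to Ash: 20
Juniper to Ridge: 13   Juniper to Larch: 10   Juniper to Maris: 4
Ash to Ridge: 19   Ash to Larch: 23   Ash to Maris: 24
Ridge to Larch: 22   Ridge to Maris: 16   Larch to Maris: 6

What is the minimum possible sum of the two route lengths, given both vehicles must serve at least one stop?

85 blocks — the smallest possible combined total.

Check every non-empty split of the stops between the two vehicles; for each half take its own optimal tour:
  {Juniper} + {Ash, Ridge, Larch, Maris}: 46 + 64 = 110
  {Ash} + {Juniper, Ridge, Larch, Maris}: 20 + 65 = 85
  {Juniper, Ash} + {Ridge, Larch, Maris}: 53 + 64 = 117
  {Ridge} + {Juniper, Ash, Larch, Maris}: 58 + 53 = 111
  {Juniper, Ridge} + {Ash, Larch, Maris}: 65 + 53 = 118
  {Ash, Ridge} + {Juniper, Larch, Maris}: 58 + 46 = 104
  … (15 splits in total)
Best: vehicle 1 Hollow → Ash → Hollow = 20; vehicle 2 Hollow → Ridge → Juniper → Maris → Larch → Hollow = 65; combined 85.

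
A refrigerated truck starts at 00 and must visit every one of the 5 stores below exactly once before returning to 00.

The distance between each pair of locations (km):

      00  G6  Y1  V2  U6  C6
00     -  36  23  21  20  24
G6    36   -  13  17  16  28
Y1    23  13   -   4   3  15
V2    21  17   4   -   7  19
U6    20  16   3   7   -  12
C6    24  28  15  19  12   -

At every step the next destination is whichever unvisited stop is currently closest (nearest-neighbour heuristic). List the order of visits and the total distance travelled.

96 km along 00 → U6 → Y1 → V2 → G6 → C6 → 00.

00 → [U6:20 / V2:21 / Y1:23 / C6:24 / G6:36] → U6 (20)
U6 → [Y1:3 / V2:7 / C6:12 / G6:16] → Y1 (3)
Y1 → [V2:4 / G6:13 / C6:15] → V2 (4)
V2 → [G6:17 / C6:19] → G6 (17)
G6 → [C6:28] → C6 (28)
Return C6→00: 24.
Total = 20 + 3 + 4 + 17 + 28 + 24 = 96.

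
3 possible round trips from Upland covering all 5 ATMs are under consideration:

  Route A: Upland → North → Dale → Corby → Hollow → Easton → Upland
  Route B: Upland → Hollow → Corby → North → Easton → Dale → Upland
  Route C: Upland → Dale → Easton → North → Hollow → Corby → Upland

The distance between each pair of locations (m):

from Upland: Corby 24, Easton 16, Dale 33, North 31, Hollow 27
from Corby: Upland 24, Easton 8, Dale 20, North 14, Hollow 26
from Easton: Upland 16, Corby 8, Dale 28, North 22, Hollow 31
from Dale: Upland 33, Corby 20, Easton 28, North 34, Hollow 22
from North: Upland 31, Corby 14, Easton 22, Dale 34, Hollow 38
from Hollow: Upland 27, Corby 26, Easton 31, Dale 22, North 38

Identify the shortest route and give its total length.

Shortest is Route B, total 150 m.

Route A: 31 + 34 + 20 + 26 + 31 + 16 = 158
Route B: 27 + 26 + 14 + 22 + 28 + 33 = 150
Route C: 33 + 28 + 22 + 38 + 26 + 24 = 171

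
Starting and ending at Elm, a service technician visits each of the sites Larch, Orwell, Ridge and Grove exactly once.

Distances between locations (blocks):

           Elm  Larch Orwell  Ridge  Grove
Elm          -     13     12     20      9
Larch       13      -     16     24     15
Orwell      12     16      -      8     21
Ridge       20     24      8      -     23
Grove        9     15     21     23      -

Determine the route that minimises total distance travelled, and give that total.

Shortest round trip = 68 blocks.

Elm - Larch - Orwell - Ridge - Grove - Elm: 13+16+8+23+9 = 69
Elm - Larch - Orwell - Grove - Ridge - Elm: 13+16+21+23+20 = 93
Elm - Larch - Ridge - Orwell - Grove - Elm: 13+24+8+21+9 = 75
Elm - Larch - Ridge - Grove - Orwell - Elm: 13+24+23+21+12 = 93
Elm - Larch - Grove - Orwell - Ridge - Elm: 13+15+21+8+20 = 77
Elm - Larch - Grove - Ridge - Orwell - Elm: 13+15+23+8+12 = 71
Elm - Orwell - Larch - Ridge - Grove - Elm: 12+16+24+23+9 = 84
Elm - Orwell - Larch - Grove - Ridge - Elm: 12+16+15+23+20 = 86
Elm - Orwell - Ridge - Larch - Grove - Elm: 12+8+24+15+9 = 68
Elm - Orwell - Grove - Larch - Ridge - Elm: 12+21+15+24+20 = 92
Elm - Ridge - Larch - Orwell - Grove - Elm: 20+24+16+21+9 = 90
Elm - Ridge - Orwell - Larch - Grove - Elm: 20+8+16+15+9 = 68
The minimum is 68.
One optimal route: Elm → Orwell → Ridge → Larch → Grove → Elm (or its reverse).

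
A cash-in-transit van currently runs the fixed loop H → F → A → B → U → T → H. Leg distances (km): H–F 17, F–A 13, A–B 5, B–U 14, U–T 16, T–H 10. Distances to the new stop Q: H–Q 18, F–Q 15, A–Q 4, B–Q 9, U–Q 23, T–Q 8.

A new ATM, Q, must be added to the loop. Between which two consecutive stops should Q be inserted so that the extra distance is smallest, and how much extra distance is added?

Insertion cost between consecutive stops i–j is d(i,Q) + d(Q,j) − d(i,j):
  between H and F: 18 + 15 − 17 = 16
  between F and A: 15 + 4 − 13 = 6
  between A and B: 4 + 9 − 5 = 8
  between B and U: 9 + 23 − 14 = 18
  between U and T: 23 + 8 − 16 = 15
  between T and H: 8 + 18 − 10 = 16
Cheapest insertion is between F and A, adding 6.
New total = 75 + 6 = 81.

Minimum extra distance: 6 km, inserting Q between F and A.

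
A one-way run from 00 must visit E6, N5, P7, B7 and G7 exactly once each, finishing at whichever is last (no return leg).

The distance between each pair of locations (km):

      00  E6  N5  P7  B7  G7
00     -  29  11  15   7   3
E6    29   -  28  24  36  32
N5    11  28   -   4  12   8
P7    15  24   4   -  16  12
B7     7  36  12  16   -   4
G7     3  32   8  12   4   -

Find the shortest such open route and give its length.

Shortest open route: 47 km.

There are 5! = 120 possible orderings.
00 → E6 → N5 → P7 → B7 → G7: 29+28+4+16+4 = 81
00 → E6 → N5 → P7 → G7 → B7: 29+28+4+12+4 = 77
00 → E6 → N5 → B7 → P7 → G7: 29+28+12+16+12 = 97
00 → E6 → N5 → B7 → G7 → P7: 29+28+12+4+12 = 85
00 → E6 → N5 → G7 → P7 → B7: 29+28+8+12+16 = 93
00 → E6 → N5 → G7 → B7 → P7: 29+28+8+4+16 = 85
00 → E6 → P7 → N5 → B7 → G7: 29+24+4+12+4 = 73
00 → E6 → P7 → N5 → G7 → B7: 29+24+4+8+4 = 69
00 → E6 → P7 → B7 → N5 → G7: 29+24+16+12+8 = 89
00 → E6 → P7 → B7 → G7 → N5: 29+24+16+4+8 = 81
00 → E6 → P7 → G7 → N5 → B7: 29+24+12+8+12 = 85
00 → E6 → P7 → G7 → B7 → N5: 29+24+12+4+12 = 81
00 → E6 → B7 → N5 → P7 → G7: 29+36+12+4+12 = 93
00 → E6 → B7 → N5 → G7 → P7: 29+36+12+8+12 = 97
… (106 more)
00 → B7 → G7 → N5 → P7 → E6: 7+4+8+4+24 = 47  ← best
The minimum is 47.
One shortest path: 00 → B7 → G7 → N5 → P7 → E6.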